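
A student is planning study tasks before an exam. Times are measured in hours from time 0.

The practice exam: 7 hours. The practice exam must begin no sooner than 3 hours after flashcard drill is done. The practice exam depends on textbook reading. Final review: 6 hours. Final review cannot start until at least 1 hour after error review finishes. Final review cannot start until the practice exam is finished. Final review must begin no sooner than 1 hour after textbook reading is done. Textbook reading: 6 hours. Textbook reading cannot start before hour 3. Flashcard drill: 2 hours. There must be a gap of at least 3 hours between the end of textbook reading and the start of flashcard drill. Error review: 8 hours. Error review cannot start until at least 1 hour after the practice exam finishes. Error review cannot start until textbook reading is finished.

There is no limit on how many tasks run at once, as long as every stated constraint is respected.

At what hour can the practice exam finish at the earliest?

Textbook reading cannot begin until its own release at hour 3. It runs from hour 3 to 3 + 6 = hour 9.
Flashcard drill cannot begin until textbook reading (finishes hour 9, plus 3-hour gap → hour 12). It runs from hour 12 to 12 + 2 = hour 14.
The practice exam cannot start until flashcard drill (finishes hour 14, plus 3-hour gap → hour 17); textbook reading (finishes hour 9). The controlling bound is hour 17, so the practice exam finishes at 17 + 7 = hour 24.

24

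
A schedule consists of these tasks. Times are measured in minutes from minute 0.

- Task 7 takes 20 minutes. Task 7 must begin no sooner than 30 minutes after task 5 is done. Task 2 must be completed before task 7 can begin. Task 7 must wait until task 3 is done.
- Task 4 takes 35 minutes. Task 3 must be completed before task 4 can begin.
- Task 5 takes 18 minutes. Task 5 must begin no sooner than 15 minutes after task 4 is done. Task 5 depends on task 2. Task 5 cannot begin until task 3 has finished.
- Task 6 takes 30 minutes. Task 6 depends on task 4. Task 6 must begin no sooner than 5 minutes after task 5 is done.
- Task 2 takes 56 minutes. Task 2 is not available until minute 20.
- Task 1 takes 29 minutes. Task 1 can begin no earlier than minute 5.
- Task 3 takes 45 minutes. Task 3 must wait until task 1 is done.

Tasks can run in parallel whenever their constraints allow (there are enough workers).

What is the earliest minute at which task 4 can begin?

79

Task 1 cannot begin until its own release at minute 5. It runs from minute 5 to 5 + 29 = minute 34.
Task 3 waits on task 1 (finishes minute 34), so it starts at minute 34 and finishes at 34 + 45 = minute 79.
Task 4 waits on task 3 (finishes minute 79), so the earliest it can start is minute 79.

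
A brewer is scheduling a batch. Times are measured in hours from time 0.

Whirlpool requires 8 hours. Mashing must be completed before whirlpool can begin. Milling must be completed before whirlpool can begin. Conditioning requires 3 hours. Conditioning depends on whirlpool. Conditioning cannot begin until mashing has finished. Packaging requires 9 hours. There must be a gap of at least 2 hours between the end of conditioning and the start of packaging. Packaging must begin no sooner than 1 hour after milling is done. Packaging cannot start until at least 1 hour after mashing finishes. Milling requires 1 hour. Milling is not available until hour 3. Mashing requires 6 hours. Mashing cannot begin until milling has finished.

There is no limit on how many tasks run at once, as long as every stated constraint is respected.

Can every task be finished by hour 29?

No

After its own release at hour 3, milling can start at hour 3 and finishes at hour 4.
Mashing cannot begin until milling (finishes hour 4). It runs from hour 4 to 4 + 6 = hour 10.
Whirlpool needs all of mashing (finishes hour 10); milling (finishes hour 4). That puts its earliest start at hour 10; it finishes at 10 + 8 = hour 18.
Conditioning has to wait for whirlpool (finishes hour 18); mashing (finishes hour 10). The latest of these is hour 18, so conditioning runs hour 18 to 18 + 3 = hour 21.
Packaging cannot start until conditioning (finishes hour 21, plus 2-hour gap → hour 23); milling (finishes hour 4, plus 1-hour gap → hour 5); mashing (finishes hour 10, plus 1-hour gap → hour 11). The controlling bound is hour 23, so packaging finishes at 23 + 9 = hour 32.
The earliest everything can be done is hour 32, which is after the deadline of 29, so it is not possible.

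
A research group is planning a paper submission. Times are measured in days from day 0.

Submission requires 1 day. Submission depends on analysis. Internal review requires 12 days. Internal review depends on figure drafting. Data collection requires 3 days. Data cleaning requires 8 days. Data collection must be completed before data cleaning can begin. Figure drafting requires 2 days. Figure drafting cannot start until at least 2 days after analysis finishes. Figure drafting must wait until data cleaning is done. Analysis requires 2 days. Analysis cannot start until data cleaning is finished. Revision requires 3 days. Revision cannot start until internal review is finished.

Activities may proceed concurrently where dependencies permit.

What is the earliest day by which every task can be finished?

32

Data collection has no prerequisites, so it starts at day 0 and finishes at day 3.
Data cleaning waits on data collection (finishes day 3), so it starts at day 3 and finishes at 3 + 8 = day 11.
After data cleaning (finishes day 11), analysis can start at day 11 and finishes at day 13.
After analysis (finishes day 13), submission can start at day 13 and finishes at day 14.
Figure drafting cannot start until analysis (finishes day 13, plus 2-day gap → day 15); data cleaning (finishes day 11). The controlling bound is day 15, so figure drafting finishes at 15 + 2 = day 17.
After figure drafting (finishes day 17), internal review can start at day 17 and finishes at day 29.
Revision waits on internal review (finishes day 29), so it starts at day 29 and finishes at 29 + 3 = day 32.
All tasks are finished once the last one completes. Finish times: Data collection at 3, Data cleaning at 11, Analysis at 13, Figure drafting at 17, Internal review at 29, Revision at 32, Submission at 14. The latest is day 32.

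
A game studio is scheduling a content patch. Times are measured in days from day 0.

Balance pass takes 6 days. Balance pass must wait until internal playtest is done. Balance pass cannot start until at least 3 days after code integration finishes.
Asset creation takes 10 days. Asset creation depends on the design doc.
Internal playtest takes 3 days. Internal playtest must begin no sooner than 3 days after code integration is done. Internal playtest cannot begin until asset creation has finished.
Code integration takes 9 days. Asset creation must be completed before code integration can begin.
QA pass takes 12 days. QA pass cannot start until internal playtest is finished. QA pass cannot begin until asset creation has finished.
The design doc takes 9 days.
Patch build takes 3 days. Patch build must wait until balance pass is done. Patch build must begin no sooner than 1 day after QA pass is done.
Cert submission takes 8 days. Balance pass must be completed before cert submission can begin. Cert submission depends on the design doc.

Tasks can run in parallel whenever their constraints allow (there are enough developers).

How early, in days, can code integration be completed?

28

Nothing blocks the design doc, so it runs from day 0 to day 9.
After the design doc (finishes day 9), asset creation can start at day 9 and finishes at day 19.
After asset creation (finishes day 19), code integration can start at day 19 and finishes at day 28.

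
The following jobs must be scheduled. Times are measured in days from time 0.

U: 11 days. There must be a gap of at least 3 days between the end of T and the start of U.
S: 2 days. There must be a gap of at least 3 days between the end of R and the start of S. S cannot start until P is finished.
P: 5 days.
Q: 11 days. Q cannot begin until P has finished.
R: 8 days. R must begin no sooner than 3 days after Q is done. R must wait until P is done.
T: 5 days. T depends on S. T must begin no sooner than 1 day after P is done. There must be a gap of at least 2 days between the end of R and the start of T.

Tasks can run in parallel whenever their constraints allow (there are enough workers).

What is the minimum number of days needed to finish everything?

P has no prerequisites, so it starts at day 0 and finishes at day 5.
Q waits on P (finishes day 5), so it starts at day 5 and finishes at 5 + 11 = day 16.
For R: Q (finishes day 16, plus 3-day gap → day 19); P (finishes day 5). Taking the maximum gives a start of day 19, and it finishes at 19 + 8 = day 27.
S has to wait for R (finishes day 27, plus 3-day gap → day 30); P (finishes day 5). The latest of these is day 30, so S runs day 30 to 30 + 2 = day 32.
T cannot start until S (finishes day 32); P (finishes day 5, plus 1-day gap → day 6); R (finishes day 27, plus 2-day gap → day 29). The controlling bound is day 32, so T finishes at 32 + 5 = day 37.
After T (finishes day 37, plus 3-day gap → day 40), U can start at day 40 and finishes at day 51.
All tasks are finished once the last one completes. Finish times: P at 5, Q at 16, R at 27, S at 32, T at 37, U at 51. The latest is day 51.

51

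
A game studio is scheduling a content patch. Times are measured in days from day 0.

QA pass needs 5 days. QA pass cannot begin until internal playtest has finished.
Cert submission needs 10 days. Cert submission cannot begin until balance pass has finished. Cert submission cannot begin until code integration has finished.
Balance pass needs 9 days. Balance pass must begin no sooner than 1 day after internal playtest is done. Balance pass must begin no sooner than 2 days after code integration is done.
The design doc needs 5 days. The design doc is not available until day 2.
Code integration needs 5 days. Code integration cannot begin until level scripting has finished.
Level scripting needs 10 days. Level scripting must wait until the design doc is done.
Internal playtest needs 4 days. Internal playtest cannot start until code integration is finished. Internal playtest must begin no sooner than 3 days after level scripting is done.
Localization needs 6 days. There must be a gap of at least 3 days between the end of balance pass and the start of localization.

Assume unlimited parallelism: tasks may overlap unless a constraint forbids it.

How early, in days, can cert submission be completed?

46

The design doc waits on its own release at day 2, so it starts at day 2 and finishes at 2 + 5 = day 7.
After the design doc (finishes day 7), level scripting can start at day 7 and finishes at day 17.
After level scripting (finishes day 17), code integration can start at day 17 and finishes at day 22.
Internal playtest needs all of code integration (finishes day 22); level scripting (finishes day 17, plus 3-day gap → day 20). That puts its earliest start at day 22; it finishes at 22 + 4 = day 26.
Balance pass needs all of internal playtest (finishes day 26, plus 1-day gap → day 27); code integration (finishes day 22, plus 2-day gap → day 24). That puts its earliest start at day 27; it finishes at 27 + 9 = day 36.
For cert submission: balance pass (finishes day 36); code integration (finishes day 22). Taking the maximum gives a start of day 36, and it finishes at 36 + 10 = day 46.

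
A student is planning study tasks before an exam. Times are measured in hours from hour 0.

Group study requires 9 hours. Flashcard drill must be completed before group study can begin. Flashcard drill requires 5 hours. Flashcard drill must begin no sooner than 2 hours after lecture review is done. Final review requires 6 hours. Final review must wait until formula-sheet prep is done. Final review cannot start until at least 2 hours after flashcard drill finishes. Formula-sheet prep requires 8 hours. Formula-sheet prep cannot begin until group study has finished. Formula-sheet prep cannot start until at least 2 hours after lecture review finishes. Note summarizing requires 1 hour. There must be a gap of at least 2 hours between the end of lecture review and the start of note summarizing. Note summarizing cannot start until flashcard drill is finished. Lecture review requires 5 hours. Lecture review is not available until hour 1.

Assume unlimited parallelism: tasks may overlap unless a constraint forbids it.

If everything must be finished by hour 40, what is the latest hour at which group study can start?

17

To finish by hour 40, final review (duration 6) must start no later than hour 34.
Since final review (must start by hour 34) depends on it, formula-sheet prep must finish by hour 34. Backing off its 8-hour duration gives a latest start of hour 26.
Group study feeds into formula-sheet prep (must start by hour 26); so group study must finish by hour 26 and therefore start by hour 17.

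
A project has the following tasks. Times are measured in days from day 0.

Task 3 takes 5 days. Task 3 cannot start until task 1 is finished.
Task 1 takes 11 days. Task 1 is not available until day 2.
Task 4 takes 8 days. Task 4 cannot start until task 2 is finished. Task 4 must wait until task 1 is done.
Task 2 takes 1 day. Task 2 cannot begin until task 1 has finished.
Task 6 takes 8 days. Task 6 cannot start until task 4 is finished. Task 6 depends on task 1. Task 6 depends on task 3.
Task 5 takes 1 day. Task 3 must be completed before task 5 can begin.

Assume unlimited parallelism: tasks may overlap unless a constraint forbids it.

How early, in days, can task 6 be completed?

30

After its own release at day 2, task 1 can start at day 2 and finishes at day 13.
Task 3 cannot begin until task 1 (finishes day 13). It runs from day 13 to 13 + 5 = day 18.
Task 2 waits on task 1 (finishes day 13), so it starts at day 13 and finishes at 13 + 1 = day 14.
For task 4: task 2 (finishes day 14); task 1 (finishes day 13). Taking the maximum gives a start of day 14, and it finishes at 14 + 8 = day 22.
Task 6 has to wait for task 4 (finishes day 22); task 1 (finishes day 13); task 3 (finishes day 18). The latest of these is day 22, so task 6 runs day 22 to 22 + 8 = day 30.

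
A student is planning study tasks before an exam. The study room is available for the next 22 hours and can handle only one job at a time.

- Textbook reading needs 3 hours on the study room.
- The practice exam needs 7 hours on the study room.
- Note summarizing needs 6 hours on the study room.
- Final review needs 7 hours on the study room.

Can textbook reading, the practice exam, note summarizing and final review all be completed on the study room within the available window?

No

Running back to back, the jobs need 3 + 7 + 6 + 7 = 23 hours on the study room.
Since 23 > 22, they cannot all fit.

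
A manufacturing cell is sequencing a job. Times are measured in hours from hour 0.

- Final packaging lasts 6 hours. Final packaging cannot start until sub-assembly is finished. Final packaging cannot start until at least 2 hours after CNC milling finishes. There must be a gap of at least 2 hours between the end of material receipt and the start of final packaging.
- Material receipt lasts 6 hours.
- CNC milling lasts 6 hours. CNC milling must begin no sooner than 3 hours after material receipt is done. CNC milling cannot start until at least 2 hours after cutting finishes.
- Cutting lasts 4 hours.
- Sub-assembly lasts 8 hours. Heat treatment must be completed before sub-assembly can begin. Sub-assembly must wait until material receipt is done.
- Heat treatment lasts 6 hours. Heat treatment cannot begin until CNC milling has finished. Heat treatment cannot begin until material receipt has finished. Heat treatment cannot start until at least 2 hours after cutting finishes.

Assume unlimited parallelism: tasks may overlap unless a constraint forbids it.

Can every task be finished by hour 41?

Nothing blocks cutting, so it runs from hour 0 to hour 4.
Nothing blocks material receipt, so it runs from hour 0 to hour 6.
CNC milling has to wait for material receipt (finishes hour 6, plus 3-hour gap → hour 9); cutting (finishes hour 4, plus 2-hour gap → hour 6). The latest of these is hour 9, so CNC milling runs hour 9 to 9 + 6 = hour 15.
Heat treatment has to wait for CNC milling (finishes hour 15); material receipt (finishes hour 6); cutting (finishes hour 4, plus 2-hour gap → hour 6). The latest of these is hour 15, so heat treatment runs hour 15 to 15 + 6 = hour 21.
For sub-assembly: heat treatment (finishes hour 21); material receipt (finishes hour 6). Taking the maximum gives a start of hour 21, and it finishes at 21 + 8 = hour 29.
For final packaging: sub-assembly (finishes hour 29); CNC milling (finishes hour 15, plus 2-hour gap → hour 17); material receipt (finishes hour 6, plus 2-hour gap → hour 8). Taking the maximum gives a start of hour 29, and it finishes at 29 + 6 = hour 35.
Every task is finished by hour 35, which is no later than the deadline of 41, so the schedule is feasible.

Yes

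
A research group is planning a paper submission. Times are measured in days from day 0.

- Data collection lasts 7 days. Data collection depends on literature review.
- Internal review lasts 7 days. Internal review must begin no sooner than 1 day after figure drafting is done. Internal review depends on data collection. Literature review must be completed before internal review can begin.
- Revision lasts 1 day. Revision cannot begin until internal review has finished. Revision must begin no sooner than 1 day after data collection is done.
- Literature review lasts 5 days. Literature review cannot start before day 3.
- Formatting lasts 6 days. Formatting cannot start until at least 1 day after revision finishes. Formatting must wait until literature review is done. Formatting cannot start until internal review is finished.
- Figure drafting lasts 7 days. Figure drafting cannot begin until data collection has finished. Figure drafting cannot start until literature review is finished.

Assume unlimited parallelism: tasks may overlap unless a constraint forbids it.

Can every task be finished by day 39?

Yes

After its own release at day 3, literature review can start at day 3 and finishes at day 8.
Data collection waits on literature review (finishes day 8), so it starts at day 8 and finishes at 8 + 7 = day 15.
For figure drafting: data collection (finishes day 15); literature review (finishes day 8). Taking the maximum gives a start of day 15, and it finishes at 15 + 7 = day 22.
For internal review: figure drafting (finishes day 22, plus 1-day gap → day 23); data collection (finishes day 15); literature review (finishes day 8). Taking the maximum gives a start of day 23, and it finishes at 23 + 7 = day 30.
Revision cannot start until internal review (finishes day 30); data collection (finishes day 15, plus 1-day gap → day 16). The controlling bound is day 30, so revision finishes at 30 + 1 = day 31.
Formatting needs all of revision (finishes day 31, plus 1-day gap → day 32); literature review (finishes day 8); internal review (finishes day 30). That puts its earliest start at day 32; it finishes at 32 + 6 = day 38.
Every task is finished by day 38, which is no later than the deadline of 39, so the schedule is feasible.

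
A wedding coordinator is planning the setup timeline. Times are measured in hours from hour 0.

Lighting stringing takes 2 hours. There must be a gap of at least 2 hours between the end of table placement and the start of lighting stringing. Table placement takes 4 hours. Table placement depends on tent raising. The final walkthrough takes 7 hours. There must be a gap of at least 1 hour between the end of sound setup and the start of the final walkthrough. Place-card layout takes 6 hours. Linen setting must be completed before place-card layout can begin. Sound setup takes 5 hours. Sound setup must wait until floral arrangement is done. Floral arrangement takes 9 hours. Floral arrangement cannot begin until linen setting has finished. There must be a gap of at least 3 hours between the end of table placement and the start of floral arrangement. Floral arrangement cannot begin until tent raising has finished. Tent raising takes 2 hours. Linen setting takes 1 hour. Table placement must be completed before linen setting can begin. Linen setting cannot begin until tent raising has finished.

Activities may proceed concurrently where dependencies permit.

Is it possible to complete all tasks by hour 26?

Tent raising has no prerequisites, so it starts at hour 0 and finishes at hour 2.
Table placement waits on tent raising (finishes hour 2), so it starts at hour 2 and finishes at 2 + 4 = hour 6.
Lighting stringing cannot begin until table placement (finishes hour 6, plus 2-hour gap → hour 8). It runs from hour 8 to 8 + 2 = hour 10.
Linen setting has to wait for table placement (finishes hour 6); tent raising (finishes hour 2). The latest of these is hour 6, so linen setting runs hour 6 to 6 + 1 = hour 7.
Place-card layout waits on linen setting (finishes hour 7), so it starts at hour 7 and finishes at 7 + 6 = hour 13.
Floral arrangement cannot start until linen setting (finishes hour 7); table placement (finishes hour 6, plus 3-hour gap → hour 9); tent raising (finishes hour 2). The controlling bound is hour 9, so floral arrangement finishes at 9 + 9 = hour 18.
Sound setup waits on floral arrangement (finishes hour 18), so it starts at hour 18 and finishes at 18 + 5 = hour 23.
The final walkthrough waits on sound setup (finishes hour 23, plus 1-hour gap → hour 24), so it starts at hour 24 and finishes at 24 + 7 = hour 31.
The earliest everything can be done is hour 31, which is after the deadline of 26, so it is not possible.

No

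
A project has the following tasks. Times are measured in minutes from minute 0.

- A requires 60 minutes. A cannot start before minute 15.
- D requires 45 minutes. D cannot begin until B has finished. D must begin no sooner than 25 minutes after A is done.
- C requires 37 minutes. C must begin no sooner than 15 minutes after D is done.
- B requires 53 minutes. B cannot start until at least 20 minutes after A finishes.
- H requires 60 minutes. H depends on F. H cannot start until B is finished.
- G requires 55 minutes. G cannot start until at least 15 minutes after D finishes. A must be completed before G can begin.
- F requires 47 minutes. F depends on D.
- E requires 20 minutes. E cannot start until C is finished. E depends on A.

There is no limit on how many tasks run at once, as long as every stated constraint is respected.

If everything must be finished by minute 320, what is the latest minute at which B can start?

115

Nothing follows E; the deadline of minute 320 is its only limit. It must start by 320 − 20 = minute 300.
C has to be done before E (must start by minute 300). That means finishing by minute 300, i.e. starting by 300 − 37 = minute 263.
H must finish by minute 320; it takes 60 minutes, so it must start by 320 − 60 = minute 260.
F must finish before H (must start by minute 260). With a 47-minute duration, F must start by 260 − 47 = minute 213.
Nothing follows G; the deadline of minute 320 is its only limit. It must start by 320 − 55 = minute 265.
D must finish in time for C (must start by minute 263, minus 15-minute gap → minute 248); F (must start by minute 213); G (must start by minute 265, minus 15-minute gap → minute 250). The tightest is minute 213, so D must start by 213 − 45 = minute 168.
B must finish in time for D (must start by minute 168); H (must start by minute 260). The tightest is minute 168, so B must start by 168 − 53 = minute 115.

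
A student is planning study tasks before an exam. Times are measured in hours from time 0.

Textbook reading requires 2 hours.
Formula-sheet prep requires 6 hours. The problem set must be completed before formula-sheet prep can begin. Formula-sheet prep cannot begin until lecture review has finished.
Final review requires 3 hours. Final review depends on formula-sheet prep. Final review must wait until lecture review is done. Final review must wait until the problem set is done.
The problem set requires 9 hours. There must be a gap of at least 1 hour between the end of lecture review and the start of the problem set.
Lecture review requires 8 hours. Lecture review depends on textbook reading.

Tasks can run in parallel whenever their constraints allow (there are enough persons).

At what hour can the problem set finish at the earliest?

20

Nothing blocks textbook reading, so it runs from hour 0 to hour 2.
After textbook reading (finishes hour 2), lecture review can start at hour 2 and finishes at hour 10.
After lecture review (finishes hour 10, plus 1-hour gap → hour 11), the problem set can start at hour 11 and finishes at hour 20.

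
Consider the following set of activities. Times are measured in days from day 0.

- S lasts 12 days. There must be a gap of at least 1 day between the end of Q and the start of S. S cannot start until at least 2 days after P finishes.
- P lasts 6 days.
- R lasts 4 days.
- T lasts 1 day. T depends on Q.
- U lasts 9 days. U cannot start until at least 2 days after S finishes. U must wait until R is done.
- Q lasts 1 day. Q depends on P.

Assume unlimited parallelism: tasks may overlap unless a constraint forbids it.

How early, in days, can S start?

8

P can start immediately at day 0; it finishes at day 6.
Q waits on P (finishes day 6), so it starts at day 6 and finishes at 6 + 1 = day 7.
S waits on Q (finishes day 7, plus 1-day gap → day 8); P (finishes day 6, plus 2-day gap → day 8). The latest of these is day 8, which is the earliest S can start.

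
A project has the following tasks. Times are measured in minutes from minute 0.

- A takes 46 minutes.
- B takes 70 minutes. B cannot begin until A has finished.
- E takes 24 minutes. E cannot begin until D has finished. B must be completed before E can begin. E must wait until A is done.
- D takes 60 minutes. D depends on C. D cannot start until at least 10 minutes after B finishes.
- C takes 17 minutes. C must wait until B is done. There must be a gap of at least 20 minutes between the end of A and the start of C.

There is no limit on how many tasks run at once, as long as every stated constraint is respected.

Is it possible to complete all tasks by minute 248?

Yes

A can start immediately at minute 0; it finishes at minute 46.
B cannot begin until A (finishes minute 46). It runs from minute 46 to 46 + 70 = minute 116.
C cannot start until B (finishes minute 116); A (finishes minute 46, plus 20-minute gap → minute 66). The controlling bound is minute 116, so C finishes at 116 + 17 = minute 133.
D needs all of C (finishes minute 133); B (finishes minute 116, plus 10-minute gap → minute 126). That puts its earliest start at minute 133; it finishes at 133 + 60 = minute 193.
For E: D (finishes minute 193); B (finishes minute 116); A (finishes minute 46). Taking the maximum gives a start of minute 193, and it finishes at 193 + 24 = minute 217.
Every task is finished by minute 217, which is no later than the deadline of 248, so the schedule is feasible.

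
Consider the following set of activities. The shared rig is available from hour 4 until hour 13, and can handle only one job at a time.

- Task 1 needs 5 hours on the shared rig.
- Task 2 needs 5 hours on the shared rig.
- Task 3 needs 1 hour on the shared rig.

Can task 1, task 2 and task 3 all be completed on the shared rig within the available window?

The shared rig window is 13 − 4 = 9 hours.
Running back to back, the jobs need 5 + 5 + 1 = 11 hours on the shared rig.
Since 11 > 9, they cannot all fit.

No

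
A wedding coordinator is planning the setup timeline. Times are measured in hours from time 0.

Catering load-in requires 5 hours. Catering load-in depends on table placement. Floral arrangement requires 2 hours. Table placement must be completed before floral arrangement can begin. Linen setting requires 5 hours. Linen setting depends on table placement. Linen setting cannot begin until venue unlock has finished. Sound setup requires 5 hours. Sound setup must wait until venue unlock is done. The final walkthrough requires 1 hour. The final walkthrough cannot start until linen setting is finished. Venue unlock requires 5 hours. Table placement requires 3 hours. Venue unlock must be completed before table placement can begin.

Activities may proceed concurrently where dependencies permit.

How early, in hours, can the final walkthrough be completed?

Nothing blocks venue unlock, so it runs from hour 0 to hour 5.
Table placement cannot begin until venue unlock (finishes hour 5). It runs from hour 5 to 5 + 3 = hour 8.
Linen setting cannot start until table placement (finishes hour 8); venue unlock (finishes hour 5). The controlling bound is hour 8, so linen setting finishes at 8 + 5 = hour 13.
After linen setting (finishes hour 13), the final walkthrough can start at hour 13 and finishes at hour 14.

14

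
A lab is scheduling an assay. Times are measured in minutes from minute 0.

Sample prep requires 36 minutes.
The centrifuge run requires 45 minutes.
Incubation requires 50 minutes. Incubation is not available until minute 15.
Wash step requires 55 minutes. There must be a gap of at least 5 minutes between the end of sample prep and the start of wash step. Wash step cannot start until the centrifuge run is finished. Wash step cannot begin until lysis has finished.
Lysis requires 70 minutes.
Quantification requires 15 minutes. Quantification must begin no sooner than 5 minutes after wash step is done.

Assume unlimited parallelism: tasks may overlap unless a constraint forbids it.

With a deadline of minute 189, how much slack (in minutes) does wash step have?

The centrifuge run has no prerequisites, so it starts at minute 0 and finishes at minute 45.
Lysis can start immediately at minute 0; it finishes at minute 70.
Sample prep has no prerequisites, so it starts at minute 0 and finishes at minute 36.
Wash step cannot start until sample prep (finishes minute 36, plus 5-minute gap → minute 41); the centrifuge run (finishes minute 45); lysis (finishes minute 70). The controlling bound is minute 70, so wash step finishes at 70 + 55 = minute 125.

Working backward from the deadline:
To finish by minute 189, quantification (duration 15) must start no later than minute 174.
Wash step has to be done before quantification (must start by minute 174, minus 5-minute gap → minute 169). That means finishing by minute 169, i.e. starting by 169 − 55 = minute 114.
So wash step can start as early as minute 70 and as late as minute 114, giving 114 − 70 = 44 minutes of slack.

44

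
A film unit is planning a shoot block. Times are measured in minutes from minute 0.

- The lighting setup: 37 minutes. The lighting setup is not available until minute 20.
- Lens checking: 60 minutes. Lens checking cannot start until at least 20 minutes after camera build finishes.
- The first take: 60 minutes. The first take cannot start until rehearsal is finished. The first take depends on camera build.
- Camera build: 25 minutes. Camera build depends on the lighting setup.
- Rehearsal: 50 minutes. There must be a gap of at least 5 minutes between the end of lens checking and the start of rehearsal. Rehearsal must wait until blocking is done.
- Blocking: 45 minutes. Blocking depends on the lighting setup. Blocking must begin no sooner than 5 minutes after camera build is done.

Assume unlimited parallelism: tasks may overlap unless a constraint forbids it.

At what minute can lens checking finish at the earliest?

162

The lighting setup waits on its own release at minute 20, so it starts at minute 20 and finishes at 20 + 37 = minute 57.
After the lighting setup (finishes minute 57), camera build can start at minute 57 and finishes at minute 82.
Lens checking waits on camera build (finishes minute 82, plus 20-minute gap → minute 102), so it starts at minute 102 and finishes at 102 + 60 = minute 162.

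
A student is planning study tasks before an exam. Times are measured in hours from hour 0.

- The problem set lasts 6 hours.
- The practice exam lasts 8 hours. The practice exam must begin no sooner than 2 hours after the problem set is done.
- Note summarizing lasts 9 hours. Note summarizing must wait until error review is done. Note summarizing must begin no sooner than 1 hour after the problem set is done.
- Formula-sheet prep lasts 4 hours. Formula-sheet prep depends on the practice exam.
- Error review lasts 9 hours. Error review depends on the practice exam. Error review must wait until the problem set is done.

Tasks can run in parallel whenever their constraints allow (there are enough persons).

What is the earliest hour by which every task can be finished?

34

The problem set has no prerequisites, so it starts at hour 0 and finishes at hour 6.
The practice exam waits on the problem set (finishes hour 6, plus 2-hour gap → hour 8), so it starts at hour 8 and finishes at 8 + 8 = hour 16.
After the practice exam (finishes hour 16), formula-sheet prep can start at hour 16 and finishes at hour 20.
Error review needs all of the practice exam (finishes hour 16); the problem set (finishes hour 6). That puts its earliest start at hour 16; it finishes at 16 + 9 = hour 25.
Note summarizing cannot start until error review (finishes hour 25); the problem set (finishes hour 6, plus 1-hour gap → hour 7). The controlling bound is hour 25, so note summarizing finishes at 25 + 9 = hour 34.
All tasks are finished once the last one completes. Finish times: The problem set at 6, The practice exam at 16, Error review at 25, Note summarizing at 34, Formula-sheet prep at 20. The latest is hour 34.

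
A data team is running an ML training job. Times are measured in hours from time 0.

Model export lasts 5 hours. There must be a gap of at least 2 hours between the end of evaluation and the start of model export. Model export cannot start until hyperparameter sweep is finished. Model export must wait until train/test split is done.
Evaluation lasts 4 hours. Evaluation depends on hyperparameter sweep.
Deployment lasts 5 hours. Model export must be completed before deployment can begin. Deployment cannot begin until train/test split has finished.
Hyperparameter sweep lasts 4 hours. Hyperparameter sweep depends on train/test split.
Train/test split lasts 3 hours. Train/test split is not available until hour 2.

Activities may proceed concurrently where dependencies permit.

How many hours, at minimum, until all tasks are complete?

25

Train/test split waits on its own release at hour 2, so it starts at hour 2 and finishes at 2 + 3 = hour 5.
Hyperparameter sweep cannot begin until train/test split (finishes hour 5). It runs from hour 5 to 5 + 4 = hour 9.
Evaluation cannot begin until hyperparameter sweep (finishes hour 9). It runs from hour 9 to 9 + 4 = hour 13.
Model export needs all of evaluation (finishes hour 13, plus 2-hour gap → hour 15); hyperparameter sweep (finishes hour 9); train/test split (finishes hour 5). That puts its earliest start at hour 15; it finishes at 15 + 5 = hour 20.
For deployment: model export (finishes hour 20); train/test split (finishes hour 5). Taking the maximum gives a start of hour 20, and it finishes at 20 + 5 = hour 25.
All tasks are finished once the last one completes. Finish times: Train/test split at 5, Hyperparameter sweep at 9, Evaluation at 13, Model export at 20, Deployment at 25. The latest is hour 25.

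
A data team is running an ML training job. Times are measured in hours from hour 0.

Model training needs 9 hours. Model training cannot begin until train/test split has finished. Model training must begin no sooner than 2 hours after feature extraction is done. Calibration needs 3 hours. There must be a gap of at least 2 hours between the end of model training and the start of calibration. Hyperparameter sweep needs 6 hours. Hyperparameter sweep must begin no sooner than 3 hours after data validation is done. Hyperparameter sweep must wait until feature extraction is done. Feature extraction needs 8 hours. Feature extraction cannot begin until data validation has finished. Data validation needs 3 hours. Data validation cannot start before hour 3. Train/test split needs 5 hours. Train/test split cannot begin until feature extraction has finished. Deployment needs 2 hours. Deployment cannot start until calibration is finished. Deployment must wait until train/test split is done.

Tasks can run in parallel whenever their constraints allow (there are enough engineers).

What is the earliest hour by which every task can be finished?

Data validation waits on its own release at hour 3, so it starts at hour 3 and finishes at 3 + 3 = hour 6.
Feature extraction waits on data validation (finishes hour 6), so it starts at hour 6 and finishes at 6 + 8 = hour 14.
Hyperparameter sweep cannot start until data validation (finishes hour 6, plus 3-hour gap → hour 9); feature extraction (finishes hour 14). The controlling bound is hour 14, so hyperparameter sweep finishes at 14 + 6 = hour 20.
Train/test split cannot begin until feature extraction (finishes hour 14). It runs from hour 14 to 14 + 5 = hour 19.
Model training cannot start until train/test split (finishes hour 19); feature extraction (finishes hour 14, plus 2-hour gap → hour 16). The controlling bound is hour 19, so model training finishes at 19 + 9 = hour 28.
Calibration waits on model training (finishes hour 28, plus 2-hour gap → hour 30), so it starts at hour 30 and finishes at 30 + 3 = hour 33.
For deployment: calibration (finishes hour 33); train/test split (finishes hour 19). Taking the maximum gives a start of hour 33, and it finishes at 33 + 2 = hour 35.
All tasks are finished once the last one completes. Finish times: Data validation at 6, Feature extraction at 14, Train/test split at 19, Hyperparameter sweep at 20, Model training at 28, Calibration at 33, Deployment at 35. The latest is hour 35.

35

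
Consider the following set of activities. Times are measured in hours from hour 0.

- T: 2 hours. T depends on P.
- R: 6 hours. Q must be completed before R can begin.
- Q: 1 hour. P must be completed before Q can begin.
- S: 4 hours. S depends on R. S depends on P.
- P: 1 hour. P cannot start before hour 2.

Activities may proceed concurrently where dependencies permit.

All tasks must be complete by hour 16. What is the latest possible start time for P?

S must finish by hour 16; it takes 4 hours, so it must start by 16 − 4 = hour 12.
R must finish before S (must start by hour 12). With a 6-hour duration, R must start by 12 − 6 = hour 6.
Q has to be done before R (must start by hour 6). That means finishing by hour 6, i.e. starting by 6 − 1 = hour 5.
T must finish by hour 16; it takes 2 hours, so it must start by 16 − 2 = hour 14.
P feeds Q (must start by hour 5); S (must start by hour 12); T (must start by hour 14). Taking the minimum, P must finish by hour 5 and start by 5 − 1 = hour 4.

4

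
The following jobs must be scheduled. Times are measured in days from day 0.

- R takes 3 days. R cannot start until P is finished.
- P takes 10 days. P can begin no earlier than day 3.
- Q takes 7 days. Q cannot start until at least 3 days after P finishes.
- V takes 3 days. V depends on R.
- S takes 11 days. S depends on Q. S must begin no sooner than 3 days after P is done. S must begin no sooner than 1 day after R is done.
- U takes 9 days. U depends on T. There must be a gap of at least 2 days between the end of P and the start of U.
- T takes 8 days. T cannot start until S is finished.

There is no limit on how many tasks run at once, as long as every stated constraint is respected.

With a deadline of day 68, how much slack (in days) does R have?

23

After its own release at day 3, P can start at day 3 and finishes at day 13.
R waits on P (finishes day 13), so it starts at day 13 and finishes at 13 + 3 = day 16.

Working backward from the deadline:
U must finish by day 68; it takes 9 days, so it must start by 68 − 9 = day 59.
T has to be done before U (must start by day 59). That means finishing by day 59, i.e. starting by 59 − 8 = day 51.
S feeds into T (must start by day 51); so S must finish by day 51 and therefore start by day 40.
V must finish by day 68; it takes 3 days, so it must start by 68 − 3 = day 65.
R must finish in time for S (must start by day 40, minus 1-day gap → day 39); V (must start by day 65). The tightest is day 39, so R must start by 39 − 3 = day 36.
So R can start as early as day 13 and as late as day 36, giving 36 − 13 = 23 days of slack.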